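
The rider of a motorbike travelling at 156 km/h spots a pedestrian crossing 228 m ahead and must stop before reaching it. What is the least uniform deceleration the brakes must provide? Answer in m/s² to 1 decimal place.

Required deceleration ≈ 4.1 m/s²

156 km/h ÷ 3.6 = 43.3333 m/s.
v² = 2a·d ⇒ a = v²/(2d) = 43.3333² / (2 × 228.000) = 1877.775 / 456.000 = 4.1179 m/s².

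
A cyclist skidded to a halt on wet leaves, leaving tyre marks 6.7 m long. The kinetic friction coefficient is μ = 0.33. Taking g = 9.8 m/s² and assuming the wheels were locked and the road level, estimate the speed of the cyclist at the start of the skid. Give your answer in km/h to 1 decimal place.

Deceleration a = μg = 0.33 × 9.8 = 3.234 m/s².
v = √(2a·d) = √(2 × 3.234 × 6.7) = √43.336 = 6.5830 m/s.
= 6.5830 × 3.6 = 23.699 km/h.

Initial speed ≈ 23.7 km/h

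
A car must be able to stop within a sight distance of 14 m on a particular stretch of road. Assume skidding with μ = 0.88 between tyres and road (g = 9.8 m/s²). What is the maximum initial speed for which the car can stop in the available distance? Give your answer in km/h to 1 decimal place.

a = μg = 0.88 × 9.8 = 8.624 m/s².
v²/(2a) = d ⇒ v = √(2 × 8.624 × 14) = √241.47 = 15.5393 m/s.
15.5393 m/s × 3.6 = 55.941 km/h.

Maximum speed ≈ 55.9 km/h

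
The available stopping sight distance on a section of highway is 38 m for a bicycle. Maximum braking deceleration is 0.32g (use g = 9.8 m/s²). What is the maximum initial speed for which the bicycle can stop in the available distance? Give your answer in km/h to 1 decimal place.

Maximum speed ≈ 55.6 km/h

a = 0.32 × 9.8 = 3.136 m/s².
v²/(2a) = d ⇒ v = √(2 × 3.136 × 38) = √238.34 = 15.4383 m/s.
15.4383 m/s × 3.6 = 55.578 km/h.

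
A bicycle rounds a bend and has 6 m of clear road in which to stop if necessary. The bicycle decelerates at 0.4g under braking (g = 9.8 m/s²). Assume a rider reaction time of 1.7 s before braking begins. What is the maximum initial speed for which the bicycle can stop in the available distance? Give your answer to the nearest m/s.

a = 0.4 × 9.8 = 3.920 m/s².
Stopping distance: v·t_r + v²/(2a) = 6 with t_r = 1.7 s and a = 3.920 m/s².
So v² + 13.328 v − 47.04 = 0.
Positive root: v = −a·t_r + √((a·t_r)² + 2a·d) = −6.664 + √(44.409 + 47.04) = 2.8989 m/s.

Maximum speed ≈ 3 m/s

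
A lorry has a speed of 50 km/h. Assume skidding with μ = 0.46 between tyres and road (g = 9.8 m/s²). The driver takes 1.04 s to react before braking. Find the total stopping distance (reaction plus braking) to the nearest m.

50 km/h ÷ 3.6 = 13.8889 m/s.
a = μg = 0.46 × 9.8 = 4.508 m/s².
Reaction distance = v·t_r = 13.8889 × 1.04 = 14.444 m.
Braking distance = v²/(2a) = 13.8889² / (2 × 4.508) = 192.902 / 9.016 = 21.396 m.
Total = 14.444 + 21.396 = 35.840 m.

Total stopping distance ≈ 36 m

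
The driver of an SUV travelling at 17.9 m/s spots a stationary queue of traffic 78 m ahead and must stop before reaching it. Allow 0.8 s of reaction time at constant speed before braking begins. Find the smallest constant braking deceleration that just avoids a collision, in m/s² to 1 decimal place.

Required deceleration ≈ 2.5 m/s²

Distance covered during reaction = 17.9000 × 0.8 = 14.320 m.
Distance available for braking: 78 − 14.320 = 63.680 m.
v² = 2a·d ⇒ a = v²/(2d) = 17.9000² / (2 × 63.680) = 320.410 / 127.360 = 2.5158 m/s².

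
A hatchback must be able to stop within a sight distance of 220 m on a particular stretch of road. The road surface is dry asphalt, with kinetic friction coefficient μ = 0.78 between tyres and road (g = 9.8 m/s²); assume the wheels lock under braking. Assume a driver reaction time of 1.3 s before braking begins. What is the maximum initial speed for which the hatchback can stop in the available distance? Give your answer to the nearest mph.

Maximum speed ≈ 109 mph

a = μg = 0.78 × 9.8 = 7.644 m/s².
Stopping distance: v·t_r + v²/(2a) = 220 with t_r = 1.3 s and a = 7.644 m/s².
So v² + 19.874 v − 3363.36 = 0.
Positive root: v = −a·t_r + √((a·t_r)² + 2a·d) = −9.937 + √(98.744 + 3363.36) = 48.9026 m/s.
48.9026 m/s ÷ 0.44704 = 109.392 mph.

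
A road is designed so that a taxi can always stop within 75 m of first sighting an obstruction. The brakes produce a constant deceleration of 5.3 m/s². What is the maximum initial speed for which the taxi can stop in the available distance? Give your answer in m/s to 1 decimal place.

Maximum speed ≈ 28.2 m/s

v²/(2a) = d ⇒ v = √(2 × 5.300 × 75) = √795.00 = 28.1957 m/s.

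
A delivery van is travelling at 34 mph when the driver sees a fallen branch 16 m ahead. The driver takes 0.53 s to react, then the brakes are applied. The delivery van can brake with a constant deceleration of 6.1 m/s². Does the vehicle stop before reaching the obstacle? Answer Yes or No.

No

34 mph × 0.44704 = 15.1994 m/s.
Reaction distance = 15.1994 × 0.53 = 8.056 m.
Braking distance = v²/(2a) = 231.022 / 12.200 = 18.936 m.
Total stopping distance = 8.056 + 18.936 = 26.992 m, vs 16 m available — it cannot stop in time and overshoots by 26.992 − 16 = 10.992 m.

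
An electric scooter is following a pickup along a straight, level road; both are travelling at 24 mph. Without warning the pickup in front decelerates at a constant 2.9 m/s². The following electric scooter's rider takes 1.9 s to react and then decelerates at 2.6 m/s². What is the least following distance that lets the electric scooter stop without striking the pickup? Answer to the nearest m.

Minimum gap ≈ 23 m

24 mph × 0.44704 = 10.7290 m/s.
Leader travels v²/(2a_L) = 115.111 / 5.800 = 19.847 m before stopping.
Follower covers v·t_r = 10.7290 × 1.9 = 20.385 m while reacting, then v²/(2a_F) = 115.111 / 5.200 = 22.137 m while braking, for a total of 20.385 + 22.137 = 42.522 m.
Since a_F ≤ a_L and the follower starts braking later, the follower is never slower than the leader, so the closest approach is when both have stopped.
Minimum gap = 42.522 − 19.847 = 22.675 m.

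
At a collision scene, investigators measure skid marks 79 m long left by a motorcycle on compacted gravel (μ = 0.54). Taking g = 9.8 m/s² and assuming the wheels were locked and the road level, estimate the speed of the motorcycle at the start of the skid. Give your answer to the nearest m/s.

Initial speed ≈ 29 m/s

Deceleration a = μg = 0.54 × 9.8 = 5.292 m/s².
v = √(2a·d) = √(2 × 5.292 × 79) = √836.136 = 28.9160 m/s.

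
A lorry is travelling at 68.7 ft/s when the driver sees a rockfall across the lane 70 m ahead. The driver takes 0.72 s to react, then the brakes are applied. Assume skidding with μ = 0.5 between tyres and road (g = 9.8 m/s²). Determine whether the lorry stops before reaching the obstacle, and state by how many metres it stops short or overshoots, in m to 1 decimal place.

68.7 ft/s × 0.3048 = 20.9398 m/s.
a = μg = 0.5 × 9.8 = 4.900 m/s².
Reaction distance = 20.9398 × 0.72 = 15.077 m.
Braking distance = v²/(2a) = 438.475 / 9.800 = 44.742 m.
Total stopping distance = 15.077 + 44.742 = 59.819 m, vs 70 m available — it stops with 70 − 59.819 = 10.181 m to spare.

Yes — it stops 10.2 m short of the obstacle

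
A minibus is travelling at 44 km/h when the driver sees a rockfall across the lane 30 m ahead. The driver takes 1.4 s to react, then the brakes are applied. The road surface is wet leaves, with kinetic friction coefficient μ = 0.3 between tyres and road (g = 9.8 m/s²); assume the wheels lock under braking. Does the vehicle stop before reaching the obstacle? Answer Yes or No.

44 km/h ÷ 3.6 = 12.2222 m/s.
a = μg = 0.3 × 9.8 = 2.940 m/s².
Reaction distance = 12.2222 × 1.4 = 17.111 m.
Braking distance = v²/(2a) = 149.382 / 5.880 = 25.405 m.
Total stopping distance = 17.111 + 25.405 = 42.516 m, vs 30 m available — it cannot stop in time and overshoots by 42.516 − 30 = 12.516 m.

No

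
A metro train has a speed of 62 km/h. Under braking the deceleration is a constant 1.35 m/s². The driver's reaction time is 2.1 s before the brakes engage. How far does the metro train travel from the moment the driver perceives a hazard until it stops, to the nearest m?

Total stopping distance ≈ 146 m

62 km/h ÷ 3.6 = 17.2222 m/s.
Reaction distance = v·t_r = 17.2222 × 2.1 = 36.167 m.
Braking distance = v²/(2a) = 17.2222² / (2 × 1.350) = 296.604 / 2.700 = 109.853 m.
Total = 36.167 + 109.853 = 146.020 m.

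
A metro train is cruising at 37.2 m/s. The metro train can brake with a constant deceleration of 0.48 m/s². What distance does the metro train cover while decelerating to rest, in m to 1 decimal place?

Braking distance = v²/(2a) = 37.2000² / (2 × 0.480) = 1383.840 / 0.960 = 1441.500 m.

Braking distance ≈ 1441.5 m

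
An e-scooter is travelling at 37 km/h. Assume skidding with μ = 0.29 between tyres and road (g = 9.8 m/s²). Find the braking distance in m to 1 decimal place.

37 km/h ÷ 3.6 = 10.2778 m/s.
a = μg = 0.29 × 9.8 = 2.842 m/s².
Braking distance = v²/(2a) = 10.2778² / (2 × 2.842) = 105.633 / 5.684 = 18.584 m.

Braking distance ≈ 18.6 m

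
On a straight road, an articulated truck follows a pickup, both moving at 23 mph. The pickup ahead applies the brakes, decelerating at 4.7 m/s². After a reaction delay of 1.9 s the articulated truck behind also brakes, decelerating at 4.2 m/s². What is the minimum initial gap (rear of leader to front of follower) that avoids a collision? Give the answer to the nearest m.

Minimum gap ≈ 21 m

23 mph × 0.44704 = 10.2819 m/s.
Leader travels v²/(2a_L) = 105.717 / 9.400 = 11.246 m before stopping.
Follower covers v·t_r = 10.2819 × 1.9 = 19.536 m while reacting, then v²/(2a_F) = 105.717 / 8.400 = 12.585 m while braking, for a total of 19.536 + 12.585 = 32.121 m.
Since a_F ≤ a_L and the follower starts braking later, the follower is never slower than the leader, so the closest approach is when both have stopped.
Minimum gap = 32.121 − 11.246 = 20.875 m.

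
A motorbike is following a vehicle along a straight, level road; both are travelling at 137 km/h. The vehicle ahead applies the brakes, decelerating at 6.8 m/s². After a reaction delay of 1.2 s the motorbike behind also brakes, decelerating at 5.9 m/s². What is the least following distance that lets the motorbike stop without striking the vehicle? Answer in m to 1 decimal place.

137 km/h ÷ 3.6 = 38.0556 m/s.
Leader travels v²/(2a_L) = 1448.229 / 13.600 = 106.487 m before stopping.
Follower covers v·t_r = 38.0556 × 1.2 = 45.667 m while reacting, then v²/(2a_F) = 1448.229 / 11.800 = 122.731 m while braking, for a total of 45.667 + 122.731 = 168.398 m.
Since a_F ≤ a_L and the follower starts braking later, the follower is never slower than the leader, so the closest approach is when both have stopped.
Minimum gap = 168.398 − 106.487 = 61.911 m.

Minimum gap ≈ 61.9 m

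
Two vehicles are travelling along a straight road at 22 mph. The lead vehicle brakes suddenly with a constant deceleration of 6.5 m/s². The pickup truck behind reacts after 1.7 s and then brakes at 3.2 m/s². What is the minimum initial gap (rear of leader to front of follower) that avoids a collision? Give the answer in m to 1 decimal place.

22 mph × 0.44704 = 9.8349 m/s.
Leader travels v²/(2a_L) = 96.725 / 13.000 = 7.440 m before stopping.
Follower covers v·t_r = 9.8349 × 1.7 = 16.719 m while reacting, then v²/(2a_F) = 96.725 / 6.400 = 15.113 m while braking, for a total of 16.719 + 15.113 = 31.832 m.
Since a_F ≤ a_L and the follower starts braking later, the follower is never slower than the leader, so the closest approach is when both have stopped.
Minimum gap = 31.832 − 7.440 = 24.392 m.

Minimum gap ≈ 24.4 m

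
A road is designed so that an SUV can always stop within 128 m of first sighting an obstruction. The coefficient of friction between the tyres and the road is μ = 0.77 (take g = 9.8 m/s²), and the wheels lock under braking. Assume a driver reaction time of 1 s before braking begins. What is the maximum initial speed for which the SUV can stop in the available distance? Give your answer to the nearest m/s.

a = μg = 0.77 × 9.8 = 7.546 m/s².
Stopping distance: v·t_r + v²/(2a) = 128 with t_r = 1 s and a = 7.546 m/s².
So v² + 15.092 v − 1931.78 = 0.
Positive root: v = −a·t_r + √((a·t_r)² + 2a·d) = −7.546 + √(56.942 + 1931.78) = 37.0491 m/s.

Maximum speed ≈ 37 m/s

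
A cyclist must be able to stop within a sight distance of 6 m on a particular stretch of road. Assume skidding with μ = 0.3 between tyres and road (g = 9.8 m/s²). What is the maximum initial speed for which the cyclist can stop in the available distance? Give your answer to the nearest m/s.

a = μg = 0.3 × 9.8 = 2.940 m/s².
v²/(2a) = d ⇒ v = √(2 × 2.940 × 6) = √35.28 = 5.9397 m/s.

Maximum speed ≈ 6 m/s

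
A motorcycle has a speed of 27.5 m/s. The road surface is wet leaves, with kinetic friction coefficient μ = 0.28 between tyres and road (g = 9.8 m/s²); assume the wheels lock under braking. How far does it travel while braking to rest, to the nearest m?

a = μg = 0.28 × 9.8 = 2.744 m/s².
Braking distance = v²/(2a) = 27.5000² / (2 × 2.744) = 756.250 / 5.488 = 137.801 m.

Braking distance ≈ 138 m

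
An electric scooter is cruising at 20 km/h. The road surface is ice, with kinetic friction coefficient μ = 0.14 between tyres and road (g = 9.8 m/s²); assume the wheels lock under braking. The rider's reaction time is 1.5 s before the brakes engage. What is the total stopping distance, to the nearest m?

Total stopping distance ≈ 20 m

20 km/h ÷ 3.6 = 5.5556 m/s.
a = μg = 0.14 × 9.8 = 1.372 m/s².
Reaction distance = v·t_r = 5.5556 × 1.5 = 8.333 m.
Braking distance = v²/(2a) = 5.5556² / (2 × 1.372) = 30.865 / 2.744 = 11.248 m.
Total = 8.333 + 11.248 = 19.581 m.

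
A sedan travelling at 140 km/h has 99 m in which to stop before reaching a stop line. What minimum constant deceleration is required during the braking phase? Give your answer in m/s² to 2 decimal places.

140 km/h ÷ 3.6 = 38.8889 m/s.
v² = 2a·d ⇒ a = v²/(2d) = 38.8889² / (2 × 99.000) = 1512.347 / 198.000 = 7.6381 m/s².

Required deceleration ≈ 7.64 m/s²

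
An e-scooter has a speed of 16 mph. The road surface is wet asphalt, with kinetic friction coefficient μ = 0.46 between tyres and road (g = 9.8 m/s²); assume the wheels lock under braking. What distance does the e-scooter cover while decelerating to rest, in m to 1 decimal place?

16 mph × 0.44704 = 7.1526 m/s.
a = μg = 0.46 × 9.8 = 4.508 m/s².
Braking distance = v²/(2a) = 7.1526² / (2 × 4.508) = 51.160 / 9.016 = 5.674 m.

Braking distance ≈ 5.7 m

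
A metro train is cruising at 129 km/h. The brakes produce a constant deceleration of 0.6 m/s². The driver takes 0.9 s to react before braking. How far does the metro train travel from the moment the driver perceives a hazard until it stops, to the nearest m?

129 km/h ÷ 3.6 = 35.8333 m/s.
Reaction distance = v·t_r = 35.8333 × 0.9 = 32.250 m.
Braking distance = v²/(2a) = 35.8333² / (2 × 0.600) = 1284.025 / 1.200 = 1070.021 m.
Total = 32.250 + 1070.021 = 1102.271 m.

Total stopping distance ≈ 1102 m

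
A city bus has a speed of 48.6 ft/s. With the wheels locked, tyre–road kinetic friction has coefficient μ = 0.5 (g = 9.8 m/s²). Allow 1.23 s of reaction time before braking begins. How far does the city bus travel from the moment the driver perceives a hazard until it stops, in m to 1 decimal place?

Total stopping distance ≈ 40.6 m

48.6 ft/s × 0.3048 = 14.8133 m/s.
a = μg = 0.5 × 9.8 = 4.900 m/s².
Reaction distance = v·t_r = 14.8133 × 1.23 = 18.220 m.
Braking distance = v²/(2a) = 14.8133² / (2 × 4.900) = 219.434 / 9.800 = 22.391 m.
Total = 18.220 + 22.391 = 40.611 m.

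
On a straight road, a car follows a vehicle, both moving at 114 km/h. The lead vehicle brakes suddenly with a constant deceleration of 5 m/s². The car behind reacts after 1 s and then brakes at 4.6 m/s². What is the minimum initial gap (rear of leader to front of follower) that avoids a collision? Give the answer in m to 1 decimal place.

114 km/h ÷ 3.6 = 31.6667 m/s.
Leader travels v²/(2a_L) = 1002.780 / 10.000 = 100.278 m before stopping.
Follower covers v·t_r = 31.6667 × 1 = 31.667 m while reacting, then v²/(2a_F) = 1002.780 / 9.200 = 108.998 m while braking, for a total of 31.667 + 108.998 = 140.665 m.
Since a_F ≤ a_L and the follower starts braking later, the follower is never slower than the leader, so the closest approach is when both have stopped.
Minimum gap = 140.665 − 100.278 = 40.387 m.

Minimum gap ≈ 40.4 m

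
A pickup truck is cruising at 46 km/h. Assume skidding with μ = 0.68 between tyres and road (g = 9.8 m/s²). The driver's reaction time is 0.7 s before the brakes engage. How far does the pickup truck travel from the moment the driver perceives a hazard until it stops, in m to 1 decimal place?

46 km/h ÷ 3.6 = 12.7778 m/s.
a = μg = 0.68 × 9.8 = 6.664 m/s².
Reaction distance = v·t_r = 12.7778 × 0.7 = 8.944 m.
Braking distance = v²/(2a) = 12.7778² / (2 × 6.664) = 163.272 / 13.328 = 12.250 m.
Total = 8.944 + 12.250 = 21.194 m.

Total stopping distance ≈ 21.2 m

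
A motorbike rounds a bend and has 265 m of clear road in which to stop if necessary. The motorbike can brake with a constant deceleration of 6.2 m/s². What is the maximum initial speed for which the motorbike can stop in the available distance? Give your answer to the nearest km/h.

Maximum speed ≈ 206 km/h

v²/(2a) = d ⇒ v = √(2 × 6.200 × 265) = √3286.00 = 57.3236 m/s.
57.3236 m/s × 3.6 = 206.365 km/h.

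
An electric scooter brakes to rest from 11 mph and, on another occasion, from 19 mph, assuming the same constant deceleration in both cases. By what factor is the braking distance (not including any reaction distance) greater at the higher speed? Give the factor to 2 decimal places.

Braking distance d = v²/(2a), so with a fixed, d ∝ v².
Factor = (19/11)² = 1.7273² = 2.9836.

Factor ≈ 2.98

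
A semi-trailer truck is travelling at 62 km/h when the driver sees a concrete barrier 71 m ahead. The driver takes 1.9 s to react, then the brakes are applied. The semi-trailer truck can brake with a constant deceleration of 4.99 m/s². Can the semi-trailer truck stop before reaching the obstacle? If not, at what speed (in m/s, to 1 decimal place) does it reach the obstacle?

Yes — it stops about 8.6 m short of the obstacle, so it never reaches it

62 km/h ÷ 3.6 = 17.2222 m/s.
Reaction distance = 17.2222 × 1.9 = 32.722 m.
Braking distance = v²/(2a) = 296.604 / 9.980 = 29.720 m.
Total stopping distance = 32.722 + 29.720 = 62.442 m, vs 71 m available — it stops with 71 − 62.442 = 8.558 m to spare.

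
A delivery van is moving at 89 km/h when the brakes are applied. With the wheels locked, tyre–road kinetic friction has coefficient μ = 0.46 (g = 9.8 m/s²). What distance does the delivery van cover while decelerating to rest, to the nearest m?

Braking distance ≈ 68 m

89 km/h ÷ 3.6 = 24.7222 m/s.
a = μg = 0.46 × 9.8 = 4.508 m/s².
Braking distance = v²/(2a) = 24.7222² / (2 × 4.508) = 611.187 / 9.016 = 67.789 m.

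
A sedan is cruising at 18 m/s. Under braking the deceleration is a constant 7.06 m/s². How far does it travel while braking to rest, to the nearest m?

Braking distance ≈ 23 m

Braking distance = v²/(2a) = 18.0000² / (2 × 7.060) = 324.000 / 14.120 = 22.946 m.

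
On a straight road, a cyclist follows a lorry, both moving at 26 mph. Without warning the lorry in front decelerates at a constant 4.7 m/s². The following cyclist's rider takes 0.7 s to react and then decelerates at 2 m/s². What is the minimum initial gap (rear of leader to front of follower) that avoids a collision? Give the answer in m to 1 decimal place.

Minimum gap ≈ 27.5 m

26 mph × 0.44704 = 11.6230 m/s.
Leader travels v²/(2a_L) = 135.094 / 9.400 = 14.372 m before stopping.
Follower covers v·t_r = 11.6230 × 0.7 = 8.136 m while reacting, then v²/(2a_F) = 135.094 / 4.000 = 33.773 m while braking, for a total of 8.136 + 33.773 = 41.909 m.
Since a_F ≤ a_L and the follower starts braking later, the follower is never slower than the leader, so the closest approach is when both have stopped.
Minimum gap = 41.909 − 14.372 = 27.537 m.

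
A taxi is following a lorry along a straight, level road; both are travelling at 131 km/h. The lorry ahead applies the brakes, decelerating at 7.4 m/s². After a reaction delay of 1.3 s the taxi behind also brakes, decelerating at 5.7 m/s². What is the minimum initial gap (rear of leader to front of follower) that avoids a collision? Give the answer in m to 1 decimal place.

131 km/h ÷ 3.6 = 36.3889 m/s.
Leader travels v²/(2a_L) = 1324.152 / 14.800 = 89.470 m before stopping.
Follower covers v·t_r = 36.3889 × 1.3 = 47.306 m while reacting, then v²/(2a_F) = 1324.152 / 11.400 = 116.154 m while braking, for a total of 47.306 + 116.154 = 163.460 m.
Since a_F ≤ a_L and the follower starts braking later, the follower is never slower than the leader, so the closest approach is when both have stopped.
Minimum gap = 163.460 − 89.470 = 73.990 m.

Minimum gap ≈ 74.0 m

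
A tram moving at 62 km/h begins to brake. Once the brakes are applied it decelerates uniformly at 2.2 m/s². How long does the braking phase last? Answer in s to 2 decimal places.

Braking time ≈ 7.83 s

62 km/h ÷ 3.6 = 17.2222 m/s.
Braking time = v/a = 17.2222 / 2.200 = 7.828 s.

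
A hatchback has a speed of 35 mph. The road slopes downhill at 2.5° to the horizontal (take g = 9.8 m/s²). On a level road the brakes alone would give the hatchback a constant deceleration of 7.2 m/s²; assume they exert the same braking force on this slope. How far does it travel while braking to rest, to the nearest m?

35 mph × 0.44704 = 15.6464 m/s.
Gravity along the downhill slope reduces the braking deceleration: a_eff = 7.200 − 9.8·sin 2.5° = 7.200 − 0.427 = 6.773 m/s².
Braking distance = v²/(2a) = 15.6464² / (2 × 6.773) = 244.810 / 13.546 = 18.072 m.

Braking distance ≈ 18 m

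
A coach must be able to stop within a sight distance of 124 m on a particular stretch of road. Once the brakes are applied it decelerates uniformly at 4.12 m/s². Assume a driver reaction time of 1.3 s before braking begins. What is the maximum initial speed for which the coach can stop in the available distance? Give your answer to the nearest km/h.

Stopping distance: v·t_r + v²/(2a) = 124 with t_r = 1.3 s and a = 4.120 m/s².
So v² + 10.712 v − 1021.76 = 0.
Positive root: v = −a·t_r + √((a·t_r)² + 2a·d) = −5.356 + √(28.687 + 1021.76) = 27.0546 m/s.
27.0546 m/s × 3.6 = 97.397 km/h.

Maximum speed ≈ 97 km/h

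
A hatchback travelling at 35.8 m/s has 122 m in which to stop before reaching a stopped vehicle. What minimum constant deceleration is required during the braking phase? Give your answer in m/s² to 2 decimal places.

v² = 2a·d ⇒ a = v²/(2d) = 35.8000² / (2 × 122.000) = 1281.640 / 244.000 = 5.2526 m/s².

Required deceleration ≈ 5.25 m/s²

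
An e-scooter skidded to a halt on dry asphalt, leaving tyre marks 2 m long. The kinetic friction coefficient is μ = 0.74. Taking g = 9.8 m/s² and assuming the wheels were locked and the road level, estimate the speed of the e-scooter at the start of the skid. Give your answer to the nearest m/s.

Deceleration a = μg = 0.74 × 9.8 = 7.252 m/s².
v = √(2a·d) = √(2 × 7.252 × 2) = √29.008 = 5.3859 m/s.

Initial speed ≈ 5 m/s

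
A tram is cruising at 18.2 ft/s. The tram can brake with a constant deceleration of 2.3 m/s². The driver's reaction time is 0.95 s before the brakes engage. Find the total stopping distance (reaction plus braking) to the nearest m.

Total stopping distance ≈ 12 m

18.2 ft/s × 0.3048 = 5.5474 m/s.
Reaction distance = v·t_r = 5.5474 × 0.95 = 5.270 m.
Braking distance = v²/(2a) = 5.5474² / (2 × 2.300) = 30.774 / 4.600 = 6.690 m.
Total = 5.270 + 6.690 = 11.960 m.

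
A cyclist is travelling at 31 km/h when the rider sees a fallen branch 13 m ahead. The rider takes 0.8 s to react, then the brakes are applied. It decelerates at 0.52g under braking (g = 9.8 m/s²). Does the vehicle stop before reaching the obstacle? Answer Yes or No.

No

31 km/h ÷ 3.6 = 8.6111 m/s.
a = 0.52 × 9.8 = 5.096 m/s².
Reaction distance = 8.6111 × 0.8 = 6.889 m.
Braking distance = v²/(2a) = 74.151 / 10.192 = 7.275 m.
Total stopping distance = 6.889 + 7.275 = 14.164 m, vs 13 m available — it cannot stop in time and overshoots by 14.164 − 13 = 1.164 m.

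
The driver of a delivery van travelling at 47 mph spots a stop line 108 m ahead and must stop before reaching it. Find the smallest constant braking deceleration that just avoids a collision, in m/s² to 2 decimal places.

Required deceleration ≈ 2.04 m/s²

47 mph × 0.44704 = 21.0109 m/s.
v² = 2a·d ⇒ a = v²/(2d) = 21.0109² / (2 × 108.000) = 441.458 / 216.000 = 2.0438 m/s².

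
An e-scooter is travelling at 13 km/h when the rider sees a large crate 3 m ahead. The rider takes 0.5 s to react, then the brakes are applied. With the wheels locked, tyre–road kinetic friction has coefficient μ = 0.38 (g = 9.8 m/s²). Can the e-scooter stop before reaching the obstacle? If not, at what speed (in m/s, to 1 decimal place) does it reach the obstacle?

13 km/h ÷ 3.6 = 3.6111 m/s.
a = μg = 0.38 × 9.8 = 3.724 m/s².
Reaction distance = 3.6111 × 0.5 = 1.806 m.
Braking distance needed to stop: v²/(2a) = 13.040 / 7.448 = 1.751 m, so total needed = 1.806 + 1.751 = 3.557 m > 3 m — it cannot stop.
Distance remaining when braking begins: 3 − 1.806 = 1.194 m.
v² = v₀² − 2a·d = 13.040 − 2 × 3.724 × 1.194 = 4.147 m²/s².
v = √4.147 = 2.036 m/s.

No — it strikes the obstacle at 2.0 m/s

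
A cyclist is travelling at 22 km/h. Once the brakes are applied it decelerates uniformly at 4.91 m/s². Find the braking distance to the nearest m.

Braking distance ≈ 4 m

22 km/h ÷ 3.6 = 6.1111 m/s.
Braking distance = v²/(2a) = 6.1111² / (2 × 4.910) = 37.346 / 9.820 = 3.803 m.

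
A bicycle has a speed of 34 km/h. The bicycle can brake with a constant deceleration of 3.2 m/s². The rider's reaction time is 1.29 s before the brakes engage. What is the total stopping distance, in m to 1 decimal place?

34 km/h ÷ 3.6 = 9.4444 m/s.
Reaction distance = v·t_r = 9.4444 × 1.29 = 12.183 m.
Braking distance = v²/(2a) = 9.4444² / (2 × 3.200) = 89.197 / 6.400 = 13.937 m.
Total = 12.183 + 13.937 = 26.120 m.

Total stopping distance ≈ 26.1 m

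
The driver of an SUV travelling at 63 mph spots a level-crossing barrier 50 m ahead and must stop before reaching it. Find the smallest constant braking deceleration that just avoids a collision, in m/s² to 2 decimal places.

63 mph × 0.44704 = 28.1635 m/s.
v² = 2a·d ⇒ a = v²/(2d) = 28.1635² / (2 × 50.000) = 793.183 / 100.000 = 7.9318 m/s².

Required deceleration ≈ 7.93 m/s²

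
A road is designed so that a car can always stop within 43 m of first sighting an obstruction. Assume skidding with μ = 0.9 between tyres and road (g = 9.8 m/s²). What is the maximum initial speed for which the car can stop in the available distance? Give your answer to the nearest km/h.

a = μg = 0.9 × 9.8 = 8.820 m/s².
v²/(2a) = d ⇒ v = √(2 × 8.820 × 43) = √758.52 = 27.5412 m/s.
27.5412 m/s × 3.6 = 99.148 km/h.

Maximum speed ≈ 99 km/h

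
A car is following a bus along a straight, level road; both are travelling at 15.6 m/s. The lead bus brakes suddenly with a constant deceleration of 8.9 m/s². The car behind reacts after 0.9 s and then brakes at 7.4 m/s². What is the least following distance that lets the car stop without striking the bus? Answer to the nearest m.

Minimum gap ≈ 17 m

Leader travels v²/(2a_L) = 243.360 / 17.800 = 13.672 m before stopping.
Follower covers v·t_r = 15.6000 × 0.9 = 14.040 m while reacting, then v²/(2a_F) = 243.360 / 14.800 = 16.443 m while braking, for a total of 14.040 + 16.443 = 30.483 m.
Since a_F ≤ a_L and the follower starts braking later, the follower is never slower than the leader, so the closest approach is when both have stopped.
Minimum gap = 30.483 − 13.672 = 16.811 m.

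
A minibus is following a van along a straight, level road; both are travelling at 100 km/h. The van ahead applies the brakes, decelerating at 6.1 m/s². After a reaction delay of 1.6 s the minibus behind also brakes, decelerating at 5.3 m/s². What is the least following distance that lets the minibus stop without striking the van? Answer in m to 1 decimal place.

100 km/h ÷ 3.6 = 27.7778 m/s.
Leader travels v²/(2a_L) = 771.606 / 12.200 = 63.246 m before stopping.
Follower covers v·t_r = 27.7778 × 1.6 = 44.444 m while reacting, then v²/(2a_F) = 771.606 / 10.600 = 72.793 m while braking, for a total of 44.444 + 72.793 = 117.237 m.
Since a_F ≤ a_L and the follower starts braking later, the follower is never slower than the leader, so the closest approach is when both have stopped.
Minimum gap = 117.237 − 63.246 = 53.991 m.

Minimum gap ≈ 54.0 m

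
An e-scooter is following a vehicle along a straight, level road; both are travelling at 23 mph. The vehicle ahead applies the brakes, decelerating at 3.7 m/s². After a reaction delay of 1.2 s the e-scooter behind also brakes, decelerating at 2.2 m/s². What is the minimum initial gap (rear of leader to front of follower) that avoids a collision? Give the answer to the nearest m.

23 mph × 0.44704 = 10.2819 m/s.
Leader travels v²/(2a_L) = 105.717 / 7.400 = 14.286 m before stopping.
Follower covers v·t_r = 10.2819 × 1.2 = 12.338 m while reacting, then v²/(2a_F) = 105.717 / 4.400 = 24.027 m while braking, for a total of 12.338 + 24.027 = 36.365 m.
Since a_F ≤ a_L and the follower starts braking later, the follower is never slower than the leader, so the closest approach is when both have stopped.
Minimum gap = 36.365 − 14.286 = 22.079 m.

Minimum gap ≈ 22 m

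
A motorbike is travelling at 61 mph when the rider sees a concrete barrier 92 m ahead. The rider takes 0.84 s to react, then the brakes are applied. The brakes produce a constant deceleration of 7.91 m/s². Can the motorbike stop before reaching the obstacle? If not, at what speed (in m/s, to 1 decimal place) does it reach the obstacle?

Yes — it stops about 22.1 m short of the obstacle, so it never reaches it

61 mph × 0.44704 = 27.2694 m/s.
Reaction distance = 27.2694 × 0.84 = 22.906 m.
Braking distance = v²/(2a) = 743.620 / 15.820 = 47.005 m.
Total stopping distance = 22.906 + 47.005 = 69.911 m, vs 92 m available — it stops with 92 − 69.911 = 22.089 m to spare.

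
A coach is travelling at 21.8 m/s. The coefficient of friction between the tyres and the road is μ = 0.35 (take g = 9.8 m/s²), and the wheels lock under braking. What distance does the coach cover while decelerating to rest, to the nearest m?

Braking distance ≈ 69 m

a = μg = 0.35 × 9.8 = 3.430 m/s².
Braking distance = v²/(2a) = 21.8000² / (2 × 3.430) = 475.240 / 6.860 = 69.277 m.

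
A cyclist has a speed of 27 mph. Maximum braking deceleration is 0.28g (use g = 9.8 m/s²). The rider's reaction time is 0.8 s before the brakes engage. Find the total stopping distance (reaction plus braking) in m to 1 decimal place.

27 mph × 0.44704 = 12.0701 m/s.
a = 0.28 × 9.8 = 2.744 m/s².
Reaction distance = v·t_r = 12.0701 × 0.8 = 9.656 m.
Braking distance = v²/(2a) = 12.0701² / (2 × 2.744) = 145.687 / 5.488 = 26.546 m.
Total = 9.656 + 26.546 = 36.202 m.

Total stopping distance ≈ 36.2 m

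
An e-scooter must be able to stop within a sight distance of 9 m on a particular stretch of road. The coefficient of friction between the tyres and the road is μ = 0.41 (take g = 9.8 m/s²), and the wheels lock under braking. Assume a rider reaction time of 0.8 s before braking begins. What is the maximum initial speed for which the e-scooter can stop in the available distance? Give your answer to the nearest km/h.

Maximum speed ≈ 21 km/h

a = μg = 0.41 × 9.8 = 4.018 m/s².
Stopping distance: v·t_r + v²/(2a) = 9 with t_r = 0.8 s and a = 4.018 m/s².
So v² + 6.429 v − 72.32 = 0.
Positive root: v = −a·t_r + √((a·t_r)² + 2a·d) = −3.214 + √(10.330 + 72.32) = 5.8772 m/s.
5.8772 m/s × 3.6 = 21.158 km/h.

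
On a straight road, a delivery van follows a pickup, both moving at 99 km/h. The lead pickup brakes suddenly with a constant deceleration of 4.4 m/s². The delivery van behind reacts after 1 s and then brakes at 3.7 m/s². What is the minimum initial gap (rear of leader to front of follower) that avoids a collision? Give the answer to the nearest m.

99 km/h ÷ 3.6 = 27.5000 m/s.
Leader travels v²/(2a_L) = 756.250 / 8.800 = 85.938 m before stopping.
Follower covers v·t_r = 27.5000 × 1 = 27.500 m while reacting, then v²/(2a_F) = 756.250 / 7.400 = 102.196 m while braking, for a total of 27.500 + 102.196 = 129.696 m.
Since a_F ≤ a_L and the follower starts braking later, the follower is never slower than the leader, so the closest approach is when both have stopped.
Minimum gap = 129.696 − 85.938 = 43.758 m.

Minimum gap ≈ 44 m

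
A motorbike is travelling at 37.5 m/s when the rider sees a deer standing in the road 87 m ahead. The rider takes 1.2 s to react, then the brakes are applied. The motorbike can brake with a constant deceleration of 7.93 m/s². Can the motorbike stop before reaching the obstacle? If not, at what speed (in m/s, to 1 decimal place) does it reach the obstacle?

No — it strikes the obstacle at 27.2 m/s

Reaction distance = 37.5000 × 1.2 = 45.000 m.
Braking distance needed to stop: v²/(2a) = 1406.250 / 15.860 = 88.666 m, so total needed = 45.000 + 88.666 = 133.666 m > 87 m — it cannot stop.
Distance remaining when braking begins: 87 − 45.000 = 42.000 m.
v² = v₀² − 2a·d = 1406.250 − 2 × 7.930 × 42.000 = 740.130 m²/s².
v = √740.130 = 27.205 m/s.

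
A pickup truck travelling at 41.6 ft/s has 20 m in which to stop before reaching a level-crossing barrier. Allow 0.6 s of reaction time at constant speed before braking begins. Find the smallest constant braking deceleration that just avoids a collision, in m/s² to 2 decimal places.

Required deceleration ≈ 6.49 m/s²

41.6 ft/s × 0.3048 = 12.6797 m/s.
Distance covered during reaction = 12.6797 × 0.6 = 7.608 m.
Distance available for braking: 20 − 7.608 = 12.392 m.
v² = 2a·d ⇒ a = v²/(2d) = 12.6797² / (2 × 12.392) = 160.775 / 24.784 = 6.4870 m/s².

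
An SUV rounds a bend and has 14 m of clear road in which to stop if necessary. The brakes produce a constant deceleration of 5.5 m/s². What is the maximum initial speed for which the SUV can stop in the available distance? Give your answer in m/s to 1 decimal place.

Maximum speed ≈ 12.4 m/s

v²/(2a) = d ⇒ v = √(2 × 5.500 × 14) = √154.00 = 12.4097 m/s.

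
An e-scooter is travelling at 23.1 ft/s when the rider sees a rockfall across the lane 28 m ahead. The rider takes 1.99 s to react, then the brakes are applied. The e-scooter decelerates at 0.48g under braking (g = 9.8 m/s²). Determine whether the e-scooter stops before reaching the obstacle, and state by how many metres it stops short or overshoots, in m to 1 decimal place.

Yes — it stops 8.7 m short of the obstacle

23.1 ft/s × 0.3048 = 7.0409 m/s.
a = 0.48 × 9.8 = 4.704 m/s².
Reaction distance = 7.0409 × 1.99 = 14.011 m.
Braking distance = v²/(2a) = 49.574 / 9.408 = 5.269 m.
Total stopping distance = 14.011 + 5.269 = 19.280 m, vs 28 m available — it stops with 28 − 19.280 = 8.720 m to spare.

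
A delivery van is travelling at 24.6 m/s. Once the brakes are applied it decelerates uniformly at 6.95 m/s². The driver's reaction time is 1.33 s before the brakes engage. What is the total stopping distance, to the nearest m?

Reaction distance = v·t_r = 24.6000 × 1.33 = 32.718 m.
Braking distance = v²/(2a) = 24.6000² / (2 × 6.950) = 605.160 / 13.900 = 43.537 m.
Total = 32.718 + 43.537 = 76.255 m.

Total stopping distance ≈ 76 m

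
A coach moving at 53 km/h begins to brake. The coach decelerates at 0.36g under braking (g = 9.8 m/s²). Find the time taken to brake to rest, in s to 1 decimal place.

53 km/h ÷ 3.6 = 14.7222 m/s.
a = 0.36 × 9.8 = 3.528 m/s².
Braking time = v/a = 14.7222 / 3.528 = 4.173 s.

Braking time ≈ 4.2 s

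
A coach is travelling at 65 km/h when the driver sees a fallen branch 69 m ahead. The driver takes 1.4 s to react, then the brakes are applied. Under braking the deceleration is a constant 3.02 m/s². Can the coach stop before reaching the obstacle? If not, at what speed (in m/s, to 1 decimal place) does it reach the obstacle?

No — it strikes the obstacle at 7.9 m/s

65 km/h ÷ 3.6 = 18.0556 m/s.
Reaction distance = 18.0556 × 1.4 = 25.278 m.
Braking distance needed to stop: v²/(2a) = 326.005 / 6.040 = 53.974 m, so total needed = 25.278 + 53.974 = 79.252 m > 69 m — it cannot stop.
Distance remaining when braking begins: 69 − 25.278 = 43.722 m.
v² = v₀² − 2a·d = 326.005 − 2 × 3.020 × 43.722 = 61.924 m²/s².
v = √61.924 = 7.869 m/s.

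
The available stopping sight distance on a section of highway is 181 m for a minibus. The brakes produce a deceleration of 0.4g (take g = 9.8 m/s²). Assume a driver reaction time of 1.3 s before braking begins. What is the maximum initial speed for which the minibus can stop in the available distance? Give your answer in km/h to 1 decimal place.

a = 0.4 × 9.8 = 3.920 m/s².
Stopping distance: v·t_r + v²/(2a) = 181 with t_r = 1.3 s and a = 3.920 m/s².
So v² + 10.192 v − 1419.04 = 0.
Positive root: v = −a·t_r + √((a·t_r)² + 2a·d) = −5.096 + √(25.969 + 1419.04) = 32.9173 m/s.
32.9173 m/s × 3.6 = 118.502 km/h.

Maximum speed ≈ 118.5 km/h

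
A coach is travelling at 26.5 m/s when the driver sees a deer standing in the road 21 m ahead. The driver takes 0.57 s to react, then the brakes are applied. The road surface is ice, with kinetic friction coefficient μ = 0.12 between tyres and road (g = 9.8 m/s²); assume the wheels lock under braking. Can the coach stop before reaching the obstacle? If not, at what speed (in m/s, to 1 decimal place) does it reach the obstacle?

No — it strikes the obstacle at 26.2 m/s

a = μg = 0.12 × 9.8 = 1.176 m/s².
Reaction distance = 26.5000 × 0.57 = 15.105 m.
Braking distance needed to stop: v²/(2a) = 702.250 / 2.352 = 298.576 m, so total needed = 15.105 + 298.576 = 313.681 m > 21 m — it cannot stop.
Distance remaining when braking begins: 21 − 15.105 = 5.895 m.
v² = v₀² − 2a·d = 702.250 − 2 × 1.176 × 5.895 = 688.385 m²/s².
v = √688.385 = 26.237 m/s.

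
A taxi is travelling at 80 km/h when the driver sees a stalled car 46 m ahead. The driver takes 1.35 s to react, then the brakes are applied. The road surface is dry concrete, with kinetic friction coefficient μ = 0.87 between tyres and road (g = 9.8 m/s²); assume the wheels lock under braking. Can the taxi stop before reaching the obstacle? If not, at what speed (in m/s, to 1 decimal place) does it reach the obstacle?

No — it strikes the obstacle at 14.9 m/s

80 km/h ÷ 3.6 = 22.2222 m/s.
a = μg = 0.87 × 9.8 = 8.526 m/s².
Reaction distance = 22.2222 × 1.35 = 30.000 m.
Braking distance needed to stop: v²/(2a) = 493.826 / 17.052 = 28.960 m, so total needed = 30.000 + 28.960 = 58.960 m > 46 m — it cannot stop.
Distance remaining when braking begins: 46 − 30.000 = 16.000 m.
v² = v₀² − 2a·d = 493.826 − 2 × 8.526 × 16.000 = 220.994 m²/s².
v = √220.994 = 14.866 m/s.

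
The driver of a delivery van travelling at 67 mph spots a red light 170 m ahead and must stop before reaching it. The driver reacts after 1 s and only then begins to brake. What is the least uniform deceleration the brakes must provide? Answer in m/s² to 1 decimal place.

67 mph × 0.44704 = 29.9517 m/s.
Distance covered during reaction = 29.9517 × 1 = 29.952 m.
Distance available for braking: 170 − 29.952 = 140.048 m.
v² = 2a·d ⇒ a = v²/(2d) = 29.9517² / (2 × 140.048) = 897.104 / 280.096 = 3.2028 m/s².

Required deceleration ≈ 3.2 m/s²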